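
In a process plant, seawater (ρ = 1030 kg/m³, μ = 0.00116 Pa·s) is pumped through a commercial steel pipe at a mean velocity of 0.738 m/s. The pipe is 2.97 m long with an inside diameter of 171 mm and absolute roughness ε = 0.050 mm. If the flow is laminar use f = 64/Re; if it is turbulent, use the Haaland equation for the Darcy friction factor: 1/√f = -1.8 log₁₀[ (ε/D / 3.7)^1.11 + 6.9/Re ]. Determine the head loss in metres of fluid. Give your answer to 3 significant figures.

Reynolds number Re = ρVD/μ = 1030 · 0.738 · 0.171 / 0.00116 = 1.121e+05.
Re > 4000 → turbulent. Relative roughness ε/D = 5e-05/0.171 = 0.000292. Haaland: 1/√f = -1.8 log₁₀[(0.000292/3.7)^1.11 + 6.9/1.121e+05] = -1.8 log₁₀[2.8e-05 + 6.16e-05] = 7.286, so f = 0.01884.
Darcy-Weisbach: ΔP = f(L/D)(ρV²/2) = 0.01884·(2.97/0.171)·(1030·0.738²/2) = 0.01884·17.37·280.5 = 91.76 Pa.
Head loss h_f = ΔP/(ρg) = 91.76/(1030·9.81) = 0.00908 m.

h_f ≈ 0.00908 m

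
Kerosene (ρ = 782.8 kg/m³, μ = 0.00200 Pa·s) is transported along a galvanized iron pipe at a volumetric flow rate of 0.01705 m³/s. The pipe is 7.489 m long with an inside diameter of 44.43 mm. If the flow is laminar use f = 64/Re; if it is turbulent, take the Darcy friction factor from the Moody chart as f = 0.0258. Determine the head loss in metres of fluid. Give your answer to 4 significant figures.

Cross-sectional area A = πD²/4 = π(0.04443)²/4 = 0.00155 m²; mean velocity V = Q/A = 0.01705/0.00155 = 11 m/s.
Reynolds number Re = ρVD/μ = 782.8 · 11 · 0.04443 / 0.002 = 1.912e+05.
Re > 4000 → turbulent; use the Moody-chart value f = 0.0258.
Darcy-Weisbach: ΔP = f(L/D)(ρV²/2) = 0.0258·(7.489/0.04443)·(782.8·11²/2) = 0.0258·168.6·4.734e+04 = 2.059e+05 Pa.
Head loss h_f = ΔP/(ρg) = 2.059e+05/(782.8·9.81) = 26.81 m.

h_f ≈ 26.81 m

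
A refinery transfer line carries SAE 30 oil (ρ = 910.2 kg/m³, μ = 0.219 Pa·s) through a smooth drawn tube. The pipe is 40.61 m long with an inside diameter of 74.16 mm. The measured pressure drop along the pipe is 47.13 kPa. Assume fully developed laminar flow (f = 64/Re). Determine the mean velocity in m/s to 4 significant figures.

V ≈ 0.9108 m/s

For laminar flow, f = 64/Re with Re = ρVD/μ, so Darcy-Weisbach reduces to ΔP = 32μLV/D². Solving for V: V = ΔP·D²/(32μL) = 4.713e+04·(0.07416)²/(32·0.219·40.61) = 0.9108 m/s.
Check: Re = ρVD/μ = 910.2·0.9108·0.07416/0.219 = 280.7 < 2300, so the laminar assumption holds.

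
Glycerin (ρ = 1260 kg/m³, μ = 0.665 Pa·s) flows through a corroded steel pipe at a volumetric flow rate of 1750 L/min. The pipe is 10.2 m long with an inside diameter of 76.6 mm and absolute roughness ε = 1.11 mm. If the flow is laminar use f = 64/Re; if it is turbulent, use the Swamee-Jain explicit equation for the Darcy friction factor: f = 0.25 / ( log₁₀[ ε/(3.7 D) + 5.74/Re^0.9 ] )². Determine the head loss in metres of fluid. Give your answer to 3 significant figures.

Q = 1750 L/min = 1750/60000 = 0.02917 m³/s.
Cross-sectional area A = πD²/4 = π(0.0766)²/4 = 0.004608 m²; mean velocity V = Q/A = 0.02917/0.004608 = 6.329 m/s.
Reynolds number Re = ρVD/μ = 1260 · 6.329 · 0.0766 / 0.665 = 918.6.
Re < 2300 → laminar flow, so f = 64/Re = 64/918.6 = 0.06967 (the turbulent correlation is not needed).
Darcy-Weisbach: ΔP = f(L/D)(ρV²/2) = 0.06967·(10.2/0.0766)·(1260·6.329²/2) = 0.06967·133.2·2.524e+04 = 2.341e+05 Pa.
Head loss h_f = ΔP/(ρg) = 2.341e+05/(1260·9.81) = 18.9 m.

h_f ≈ 18.9 m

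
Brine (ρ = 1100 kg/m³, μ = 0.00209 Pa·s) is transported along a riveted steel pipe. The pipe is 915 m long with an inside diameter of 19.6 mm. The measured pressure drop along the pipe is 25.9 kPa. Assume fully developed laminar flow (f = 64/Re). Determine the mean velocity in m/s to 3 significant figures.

For laminar flow, f = 64/Re with Re = ρVD/μ, so Darcy-Weisbach reduces to ΔP = 32μLV/D². Solving for V: V = ΔP·D²/(32μL) = 2.59e+04·(0.0196)²/(32·0.00209·915) = 0.1626 m/s.
Check: Re = ρVD/μ = 1100·0.1626·0.0196/0.00209 = 1677 < 2300, so the laminar assumption holds.

V ≈ 0.163 m/s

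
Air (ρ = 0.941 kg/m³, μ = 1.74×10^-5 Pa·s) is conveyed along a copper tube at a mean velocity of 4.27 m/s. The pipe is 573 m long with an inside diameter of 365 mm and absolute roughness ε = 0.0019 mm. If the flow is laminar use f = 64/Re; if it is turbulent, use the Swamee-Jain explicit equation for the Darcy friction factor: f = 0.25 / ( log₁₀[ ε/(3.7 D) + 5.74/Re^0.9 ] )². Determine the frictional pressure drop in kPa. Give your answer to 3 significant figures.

ΔP ≈ 0.250 kPa

Reynolds number Re = ρVD/μ = 0.941 · 4.27 · 0.365 / 1.74e-05 = 8.429e+04.
Re > 4000 → turbulent. Relative roughness ε/D = 1.9e-06/0.365 = 5.21e-06. Swamee-Jain: f = 0.25/(log₁₀[5.21e-06/3.7 + 5.74/8.429e+04^0.9])² = 0.25/(log₁₀[1.41e-06 + 0.000212])² = 0.25/(-3.671)² = 0.01855.
Darcy-Weisbach: ΔP = f(L/D)(ρV²/2) = 0.01855·(573/0.365)·(0.941·4.27²/2) = 0.01855·1570·8.579 = 249.8 Pa.
ΔP = 249.8 Pa = 0.250 kPa.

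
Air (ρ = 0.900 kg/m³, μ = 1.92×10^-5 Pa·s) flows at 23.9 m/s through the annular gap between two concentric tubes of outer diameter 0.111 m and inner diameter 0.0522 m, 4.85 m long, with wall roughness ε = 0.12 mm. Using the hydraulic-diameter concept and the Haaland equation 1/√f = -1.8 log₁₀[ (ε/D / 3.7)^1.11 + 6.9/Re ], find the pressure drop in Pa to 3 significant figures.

Hydraulic diameter D_h = 4A/P = D_o - D_i = 0.111 - 0.0522 = 0.0588 m.
Re = ρVD_h/μ = 0.9·23.9·0.0588/1.92e-05 = 6.587e+04.
ε/D_h = 0.00012/0.0588 = 0.00204; Haaland gives 1/√f = -1.8 log₁₀[0.000242+0.000105] = 6.229, so f = 0.02577.
ΔP = f(L/D_h)(ρV²/2) = 0.02577·4.85/0.0588·257 = 546.5 Pa.

ΔP ≈ 546 Pa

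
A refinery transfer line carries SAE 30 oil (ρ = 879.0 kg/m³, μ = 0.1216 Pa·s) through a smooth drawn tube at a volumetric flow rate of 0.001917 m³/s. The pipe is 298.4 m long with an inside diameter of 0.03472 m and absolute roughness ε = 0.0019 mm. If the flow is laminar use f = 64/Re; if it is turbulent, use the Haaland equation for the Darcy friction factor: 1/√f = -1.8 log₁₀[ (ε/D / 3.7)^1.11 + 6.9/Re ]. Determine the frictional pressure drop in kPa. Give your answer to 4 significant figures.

Cross-sectional area A = πD²/4 = π(0.03472)²/4 = 0.0009468 m²; mean velocity V = Q/A = 0.001917/0.0009468 = 2.025 m/s.
Reynolds number Re = ρVD/μ = 879 · 2.025 · 0.03472 / 0.122 = 508.2.
Re < 2300 → laminar flow, so f = 64/Re = 64/508.2 = 0.1259 (the turbulent correlation is not needed).
Darcy-Weisbach: ΔP = f(L/D)(ρV²/2) = 0.1259·(298.4/0.03472)·(879·2.025²/2) = 0.1259·8594·1802 = 1.95e+06 Pa.
ΔP = 1.95e+06 Pa = 1950 kPa.

ΔP ≈ 1950 kPa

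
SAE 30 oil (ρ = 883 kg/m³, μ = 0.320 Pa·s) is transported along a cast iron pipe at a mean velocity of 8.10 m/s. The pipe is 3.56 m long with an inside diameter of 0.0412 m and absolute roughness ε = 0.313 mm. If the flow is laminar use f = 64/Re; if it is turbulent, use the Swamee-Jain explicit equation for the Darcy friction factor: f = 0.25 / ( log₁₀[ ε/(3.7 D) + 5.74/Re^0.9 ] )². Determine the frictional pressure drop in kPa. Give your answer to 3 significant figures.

Reynolds number Re = ρVD/μ = 883 · 8.1 · 0.0412 / 0.32 = 920.9.
Re < 2300 → laminar flow, so f = 64/Re = 64/920.9 = 0.0695 (the turbulent correlation is not needed).
Darcy-Weisbach: ΔP = f(L/D)(ρV²/2) = 0.0695·(3.56/0.0412)·(883·8.1²/2) = 0.0695·86.41·2.897e+04 = 1.74e+05 Pa.
ΔP = 1.74e+05 Pa = 174 kPa.

ΔP ≈ 174 kPa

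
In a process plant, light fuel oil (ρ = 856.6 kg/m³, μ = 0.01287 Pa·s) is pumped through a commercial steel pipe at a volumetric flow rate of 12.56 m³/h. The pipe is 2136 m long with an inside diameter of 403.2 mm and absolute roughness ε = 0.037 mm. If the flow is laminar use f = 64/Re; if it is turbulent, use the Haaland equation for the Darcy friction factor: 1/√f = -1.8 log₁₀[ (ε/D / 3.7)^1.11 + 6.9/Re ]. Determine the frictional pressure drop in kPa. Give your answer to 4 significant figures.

ΔP ≈ 0.1479 kPa

Q = 12.56 m³/h = 12.56/3600 = 0.003489 m³/s.
Cross-sectional area A = πD²/4 = π(0.4032)²/4 = 0.1277 m²; mean velocity V = Q/A = 0.003489/0.1277 = 0.02732 m/s.
Reynolds number Re = ρVD/μ = 856.6 · 0.02732 · 0.4032 / 0.0129 = 733.3.
Re < 2300 → laminar flow, so f = 64/Re = 64/733.3 = 0.08728 (the turbulent correlation is not needed).
Darcy-Weisbach: ΔP = f(L/D)(ρV²/2) = 0.08728·(2136/0.4032)·(856.6·0.02732²/2) = 0.08728·5298·0.3198 = 147.9 Pa.
ΔP = 147.9 Pa = 0.1479 kPa.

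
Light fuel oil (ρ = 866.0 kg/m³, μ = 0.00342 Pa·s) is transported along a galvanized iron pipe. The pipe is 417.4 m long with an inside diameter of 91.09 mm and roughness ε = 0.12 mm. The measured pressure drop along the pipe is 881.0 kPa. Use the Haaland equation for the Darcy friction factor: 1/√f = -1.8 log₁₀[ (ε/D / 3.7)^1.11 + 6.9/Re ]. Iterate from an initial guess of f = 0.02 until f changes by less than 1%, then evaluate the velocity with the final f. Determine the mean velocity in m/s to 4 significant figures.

Rearranging Darcy-Weisbach: V = √(2·ΔP·D/(f·L·ρ)). With ε/D = 0.00012/0.09109 = 0.00132, iterate starting from f = 0.02:
  f = 0.02 → V = √(2·8.81e+05·0.09109/(0.02·417.4·866)) = 4.712 m/s; Re = ρVD/μ = 1.087e+05; f → 0.02287
  f = 0.02287 → V = 4.406 m/s; Re = 1.016e+05; f → 0.02298
Converged (Δf/f < 1%). With the final f = 0.02298: V = √(2·8.81e+05·0.09109/(0.02298·417.4·866)) = 4.395 m/s.

V ≈ 4.395 m/s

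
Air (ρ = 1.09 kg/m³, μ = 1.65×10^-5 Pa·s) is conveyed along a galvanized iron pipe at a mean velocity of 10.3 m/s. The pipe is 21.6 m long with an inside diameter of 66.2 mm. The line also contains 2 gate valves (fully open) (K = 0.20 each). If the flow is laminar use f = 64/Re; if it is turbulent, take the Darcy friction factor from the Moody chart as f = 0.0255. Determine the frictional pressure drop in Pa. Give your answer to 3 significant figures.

ΔP ≈ 504 Pa

Reynolds number Re = ρVD/μ = 1.09 · 10.3 · 0.0662 / 1.65e-05 = 4.504e+04.
Re > 4000 → turbulent; use the Moody-chart value f = 0.0255.
Total minor-loss coefficient ΣK = 2·0.2 = 0.4.
ΔP = [f·L/D + ΣK]·(ρV²/2) = [0.0255·21.6/0.0662 + 0.4]·(1.09·10.3²/2) = [8.32 + 0.4]·57.82 = 504.2 Pa.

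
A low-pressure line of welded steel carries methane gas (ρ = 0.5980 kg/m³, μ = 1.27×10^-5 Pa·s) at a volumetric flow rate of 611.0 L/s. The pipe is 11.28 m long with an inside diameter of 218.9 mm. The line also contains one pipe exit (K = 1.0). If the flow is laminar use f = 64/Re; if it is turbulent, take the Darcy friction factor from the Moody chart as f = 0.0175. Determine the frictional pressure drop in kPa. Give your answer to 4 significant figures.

ΔP ≈ 0.1499 kPa

Q = 611.0 L/s = 611.0/1000 = 0.611 m³/s.
Cross-sectional area A = πD²/4 = π(0.2189)²/4 = 0.03763 m²; mean velocity V = Q/A = 0.611/0.03763 = 16.24 m/s.
Reynolds number Re = ρVD/μ = 0.598 · 16.24 · 0.2189 / 1.27e-05 = 1.673e+05.
Re > 4000 → turbulent; use the Moody-chart value f = 0.0175.
Total minor-loss coefficient ΣK = 1·1 = 1.
ΔP = [f·L/D + ΣK]·(ρV²/2) = [0.0175·11.28/0.2189 + 1]·(0.598·16.24²/2) = [0.9018 + 1]·78.81 = 149.9 Pa.
ΔP = 149.9 Pa = 0.1499 kPa.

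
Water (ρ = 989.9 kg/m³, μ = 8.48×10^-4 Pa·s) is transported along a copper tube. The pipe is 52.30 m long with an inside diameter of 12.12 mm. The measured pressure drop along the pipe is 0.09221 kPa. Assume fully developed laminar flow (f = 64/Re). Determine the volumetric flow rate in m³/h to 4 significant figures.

For laminar flow, f = 64/Re with Re = ρVD/μ, so Darcy-Weisbach reduces to ΔP = 32μLV/D². Solving for V: V = ΔP·D²/(32μL) = 92.21·(0.01212)²/(32·0.000848·52.3) = 0.009544 m/s.
Check: Re = ρVD/μ = 989.9·0.009544·0.01212/0.000848 = 135 < 2300, so the laminar assumption holds.
Q = V·A = 0.009544·(π/4·0.01212²) = 1.101e-06 m³/s = 0.003964 m³/h.

Q ≈ 0.003964 m³/h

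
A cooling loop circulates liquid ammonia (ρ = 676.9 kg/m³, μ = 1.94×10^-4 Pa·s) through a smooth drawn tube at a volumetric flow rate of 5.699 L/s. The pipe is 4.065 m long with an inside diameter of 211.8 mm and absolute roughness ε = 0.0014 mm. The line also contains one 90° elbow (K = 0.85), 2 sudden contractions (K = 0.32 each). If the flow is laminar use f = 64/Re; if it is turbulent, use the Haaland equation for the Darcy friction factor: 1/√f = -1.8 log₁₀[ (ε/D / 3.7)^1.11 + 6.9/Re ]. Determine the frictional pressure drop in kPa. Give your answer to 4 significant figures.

Q = 5.699 L/s = 5.699/1000 = 0.005699 m³/s.
Cross-sectional area A = πD²/4 = π(0.2118)²/4 = 0.03523 m²; mean velocity V = Q/A = 0.005699/0.03523 = 0.1618 m/s.
Reynolds number Re = ρVD/μ = 676.9 · 0.1618 · 0.2118 / 0.000194 = 1.195e+05.
Re > 4000 → turbulent. Relative roughness ε/D = 1.4e-06/0.2118 = 6.61e-06. Haaland: 1/√f = -1.8 log₁₀[(6.61e-06/3.7)^1.11 + 6.9/1.195e+05] = -1.8 log₁₀[4.17e-07 + 5.77e-05] = 7.624, so f = 0.0172.
Total minor-loss coefficient ΣK = 1·0.85 + 2·0.32 = 1.49.
ΔP = [f·L/D + ΣK]·(ρV²/2) = [0.0172·4.065/0.2118 + 1.49]·(676.9·0.1618²/2) = [0.3302 + 1.49]·8.855 = 16.12 Pa.
ΔP = 16.12 Pa = 0.01612 kPa.

ΔP ≈ 0.01612 kPa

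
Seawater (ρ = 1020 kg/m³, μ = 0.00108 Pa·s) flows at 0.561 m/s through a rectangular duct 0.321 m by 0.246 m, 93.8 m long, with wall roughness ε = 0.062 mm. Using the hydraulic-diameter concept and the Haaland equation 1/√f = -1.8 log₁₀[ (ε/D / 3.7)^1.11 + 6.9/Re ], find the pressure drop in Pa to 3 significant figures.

Hydraulic diameter D_h = 4A/P = 4·(0.321·0.246)/(2·(0.321+0.246)) = 0.3159/1.134 = 0.2785 m.
Re = ρVD_h/μ = 1020·0.561·0.2785/0.00108 = 1.476e+05.
ε/D_h = 6.2e-05/0.2785 = 0.000223; Haaland gives 1/√f = -1.8 log₁₀[2.07e-05+4.68e-05] = 7.508, so f = 0.01774.
ΔP = f(L/D_h)(ρV²/2) = 0.01774·93.8/0.2785·160.5 = 958.8 Pa.

ΔP ≈ 959 Pa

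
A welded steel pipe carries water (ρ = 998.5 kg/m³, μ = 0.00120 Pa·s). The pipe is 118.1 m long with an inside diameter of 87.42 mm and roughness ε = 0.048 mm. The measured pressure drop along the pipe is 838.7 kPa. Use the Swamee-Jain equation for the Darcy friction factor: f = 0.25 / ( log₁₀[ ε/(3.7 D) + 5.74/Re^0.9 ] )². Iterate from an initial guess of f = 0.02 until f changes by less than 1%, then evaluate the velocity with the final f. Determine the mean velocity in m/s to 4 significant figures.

Rearranging Darcy-Weisbach: V = √(2·ΔP·D/(f·L·ρ)). With ε/D = 4.8e-05/0.08742 = 0.000549, iterate starting from f = 0.02:
  f = 0.02 → V = √(2·8.387e+05·0.08742/(0.02·118.1·998.5)) = 7.885 m/s; Re = ρVD/μ = 5.736e+05; f → 0.01797
  f = 0.01797 → V = 8.32 m/s; Re = 6.052e+05; f → 0.01793
Converged (Δf/f < 1%). With the final f = 0.01793: V = √(2·8.387e+05·0.08742/(0.01793·118.1·998.5)) = 8.329 m/s.

V ≈ 8.329 m/s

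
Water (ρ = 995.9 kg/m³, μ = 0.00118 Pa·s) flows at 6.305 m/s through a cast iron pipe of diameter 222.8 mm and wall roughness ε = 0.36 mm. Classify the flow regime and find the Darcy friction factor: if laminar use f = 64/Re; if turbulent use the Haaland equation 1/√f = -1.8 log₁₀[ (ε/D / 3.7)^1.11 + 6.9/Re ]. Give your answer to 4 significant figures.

f ≈ 0.02235

Re = ρVD/μ = 995.9·6.305·0.2228/0.00118 = 1.186e+06.
Re > 4000 → turbulent. ε/D = 0.00036/0.2228 = 0.00162; Haaland: 1/√f = -1.8 log₁₀[0.000186 + 5.82e-06] = 6.689, so f = 0.02235.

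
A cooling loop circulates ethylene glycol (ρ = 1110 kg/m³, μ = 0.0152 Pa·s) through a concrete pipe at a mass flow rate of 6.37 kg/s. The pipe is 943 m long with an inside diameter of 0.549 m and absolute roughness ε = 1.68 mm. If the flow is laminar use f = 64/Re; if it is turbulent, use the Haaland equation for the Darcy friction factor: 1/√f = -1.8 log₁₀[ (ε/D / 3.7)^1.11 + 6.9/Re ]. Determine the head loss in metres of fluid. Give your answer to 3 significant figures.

h_f ≈ 0.00339 m

A = πD²/4 = π(0.549)²/4 = 0.2367 m²; mean velocity V = ṁ/(ρA) = 6.37/(1110 · 0.2367) = 0.02424 m/s.
Reynolds number Re = ρVD/μ = 1110 · 0.02424 · 0.549 / 0.0152 = 971.9.
Re < 2300 → laminar flow, so f = 64/Re = 64/971.9 = 0.06585 (the turbulent correlation is not needed).
Darcy-Weisbach: ΔP = f(L/D)(ρV²/2) = 0.06585·(943/0.549)·(1110·0.02424²/2) = 0.06585·1718·0.3262 = 36.89 Pa.
Head loss h_f = ΔP/(ρg) = 36.89/(1110·9.81) = 0.00339 m.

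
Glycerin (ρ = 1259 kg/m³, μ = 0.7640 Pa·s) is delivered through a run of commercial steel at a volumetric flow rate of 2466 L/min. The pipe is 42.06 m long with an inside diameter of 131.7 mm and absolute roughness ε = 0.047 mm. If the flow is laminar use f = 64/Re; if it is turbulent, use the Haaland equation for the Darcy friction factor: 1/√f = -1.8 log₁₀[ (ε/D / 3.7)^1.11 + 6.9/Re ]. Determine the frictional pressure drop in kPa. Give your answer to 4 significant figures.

ΔP ≈ 178.9 kPa

Q = 2466 L/min = 2466/60000 = 0.0411 m³/s.
Cross-sectional area A = πD²/4 = π(0.1317)²/4 = 0.01362 m²; mean velocity V = Q/A = 0.0411/0.01362 = 3.017 m/s.
Reynolds number Re = ρVD/μ = 1259 · 3.017 · 0.1317 / 0.764 = 654.8.
Re < 2300 → laminar flow, so f = 64/Re = 64/654.8 = 0.09774 (the turbulent correlation is not needed).
Darcy-Weisbach: ΔP = f(L/D)(ρV²/2) = 0.09774·(42.06/0.1317)·(1259·3.017²/2) = 0.09774·319.4·5730 = 1.789e+05 Pa.
ΔP = 1.789e+05 Pa = 178.9 kPa.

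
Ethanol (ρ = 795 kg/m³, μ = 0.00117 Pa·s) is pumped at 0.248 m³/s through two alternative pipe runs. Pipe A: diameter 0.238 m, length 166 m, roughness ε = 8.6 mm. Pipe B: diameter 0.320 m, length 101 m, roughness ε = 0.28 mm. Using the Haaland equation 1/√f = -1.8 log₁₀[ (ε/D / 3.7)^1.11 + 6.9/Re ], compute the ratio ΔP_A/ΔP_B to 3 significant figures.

Pipe A: V = Q/A = 0.248/0.04449 = 5.575 m/s; Re = 9.015e+05; ε/D = 0.0361; Haaland → f = 0.06202; ΔP_A = f(L/D)(ρV²/2) = 5.343e+05 Pa.
Pipe B: V = Q/A = 0.248/0.08042 = 3.084 m/s; Re = 6.705e+05; ε/D = 0.000875; Haaland → f = 0.01948; ΔP_B = f(L/D)(ρV²/2) = 2.324e+04 Pa.
ΔP_A/ΔP_B = 5.343e+05/2.324e+04 = 23.0.

ΔP_A/ΔP_B ≈ 23.0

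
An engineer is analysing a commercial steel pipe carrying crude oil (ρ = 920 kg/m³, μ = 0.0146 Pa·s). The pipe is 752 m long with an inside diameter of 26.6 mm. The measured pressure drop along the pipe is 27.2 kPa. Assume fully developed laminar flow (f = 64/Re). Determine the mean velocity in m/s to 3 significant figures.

V ≈ 0.0548 m/s

For laminar flow, f = 64/Re with Re = ρVD/μ, so Darcy-Weisbach reduces to ΔP = 32μLV/D². Solving for V: V = ΔP·D²/(32μL) = 2.72e+04·(0.0266)²/(32·0.0146·752) = 0.05478 m/s.
Check: Re = ρVD/μ = 920·0.05478·0.0266/0.0146 = 91.82 < 2300, so the laminar assumption holds.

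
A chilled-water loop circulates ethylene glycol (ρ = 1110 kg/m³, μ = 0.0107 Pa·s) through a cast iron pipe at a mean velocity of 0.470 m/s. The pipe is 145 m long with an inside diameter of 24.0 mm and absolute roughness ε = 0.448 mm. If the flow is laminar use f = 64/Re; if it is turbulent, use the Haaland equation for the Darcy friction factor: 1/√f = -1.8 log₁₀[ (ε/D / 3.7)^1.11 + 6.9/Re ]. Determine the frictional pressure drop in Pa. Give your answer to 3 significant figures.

ΔP ≈ 40500 Pa

Reynolds number Re = ρVD/μ = 1110 · 0.47 · 0.024 / 0.0107 = 1170.
Re < 2300 → laminar flow, so f = 64/Re = 64/1170 = 0.05469 (the turbulent correlation is not needed).
Darcy-Weisbach: ΔP = f(L/D)(ρV²/2) = 0.05469·(145/0.024)·(1110·0.47²/2) = 0.05469·6042·122.6 = 4.051e+04 Pa.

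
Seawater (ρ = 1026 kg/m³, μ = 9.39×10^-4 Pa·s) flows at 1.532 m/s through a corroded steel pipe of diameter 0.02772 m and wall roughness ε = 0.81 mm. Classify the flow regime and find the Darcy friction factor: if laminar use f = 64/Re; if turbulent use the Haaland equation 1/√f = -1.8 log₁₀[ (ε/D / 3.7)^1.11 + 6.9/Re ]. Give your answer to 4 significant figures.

Re = ρVD/μ = 1026·1.532·0.02772/0.000939 = 4.64e+04.
Re > 4000 → turbulent. ε/D = 0.00081/0.02772 = 0.0292; Haaland: 1/√f = -1.8 log₁₀[0.00464 + 0.000149] = 4.176, so f = 0.05734.

f ≈ 0.05734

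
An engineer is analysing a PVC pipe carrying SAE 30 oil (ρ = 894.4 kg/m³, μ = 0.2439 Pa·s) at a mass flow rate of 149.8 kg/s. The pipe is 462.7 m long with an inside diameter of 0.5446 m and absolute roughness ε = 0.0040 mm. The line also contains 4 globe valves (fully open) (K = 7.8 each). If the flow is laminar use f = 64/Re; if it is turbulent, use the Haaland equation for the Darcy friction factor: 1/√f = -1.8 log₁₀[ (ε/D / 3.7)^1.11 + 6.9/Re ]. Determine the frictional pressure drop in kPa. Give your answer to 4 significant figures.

ΔP ≈ 15.97 kPa

A = πD²/4 = π(0.5446)²/4 = 0.2329 m²; mean velocity V = ṁ/(ρA) = 149.8/(894.4 · 0.2329) = 0.719 m/s.
Reynolds number Re = ρVD/μ = 894.4 · 0.719 · 0.5446 / 0.244 = 1436.
Re < 2300 → laminar flow, so f = 64/Re = 64/1436 = 0.04457 (the turbulent correlation is not needed).
Total minor-loss coefficient ΣK = 4·7.8 = 31.2.
ΔP = [f·L/D + ΣK]·(ρV²/2) = [0.04457·462.7/0.5446 + 31.2]·(894.4·0.719²/2) = [37.87 + 31.2]·231.2 = 1.597e+04 Pa.
ΔP = 1.597e+04 Pa = 15.97 kPa.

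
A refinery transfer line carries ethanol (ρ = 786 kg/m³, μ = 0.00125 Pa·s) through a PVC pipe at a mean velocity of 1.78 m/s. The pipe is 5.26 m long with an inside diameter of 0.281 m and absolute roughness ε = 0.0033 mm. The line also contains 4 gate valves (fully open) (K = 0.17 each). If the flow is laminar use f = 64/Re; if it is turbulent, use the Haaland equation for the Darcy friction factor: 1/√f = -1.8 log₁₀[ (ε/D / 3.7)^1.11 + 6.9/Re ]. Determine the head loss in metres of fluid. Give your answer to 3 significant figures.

Reynolds number Re = ρVD/μ = 786 · 1.78 · 0.281 / 0.00125 = 3.145e+05.
Re > 4000 → turbulent. Relative roughness ε/D = 3.3e-06/0.281 = 1.17e-05. Haaland: 1/√f = -1.8 log₁₀[(1.17e-05/3.7)^1.11 + 6.9/3.145e+05] = -1.8 log₁₀[7.88e-07 + 2.19e-05] = 8.358, so f = 0.01431.
Total minor-loss coefficient ΣK = 4·0.17 = 0.68.
ΔP = [f·L/D + ΣK]·(ρV²/2) = [0.01431·5.26/0.281 + 0.68]·(786·1.78²/2) = [0.2679 + 0.68]·1245 = 1180 Pa.
Head loss h_f = ΔP/(ρg) = 1180/(786·9.81) = 0.153 m.

h_f ≈ 0.153 m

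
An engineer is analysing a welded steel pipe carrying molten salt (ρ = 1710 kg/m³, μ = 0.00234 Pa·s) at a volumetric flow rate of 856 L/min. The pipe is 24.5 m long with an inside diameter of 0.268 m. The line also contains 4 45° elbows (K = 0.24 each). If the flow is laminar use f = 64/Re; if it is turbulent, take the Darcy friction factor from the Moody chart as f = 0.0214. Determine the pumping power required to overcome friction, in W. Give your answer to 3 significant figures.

P ≈ 2.28 W

Q = 856 L/min = 856/60000 = 0.01427 m³/s.
Cross-sectional area A = πD²/4 = π(0.268)²/4 = 0.05641 m²; mean velocity V = Q/A = 0.01427/0.05641 = 0.2529 m/s.
Reynolds number Re = ρVD/μ = 1710 · 0.2529 · 0.268 / 0.00234 = 4.953e+04.
Re > 4000 → turbulent; use the Moody-chart value f = 0.0214.
Total minor-loss coefficient ΣK = 4·0.24 = 0.96.
ΔP = [f·L/D + ΣK]·(ρV²/2) = [0.0214·24.5/0.268 + 0.96]·(1710·0.2529²/2) = [1.956 + 0.96]·54.69 = 159.5 Pa.
Pumping power P = QΔP = 0.01427·159.5 = 2.275 W = 2.28 W.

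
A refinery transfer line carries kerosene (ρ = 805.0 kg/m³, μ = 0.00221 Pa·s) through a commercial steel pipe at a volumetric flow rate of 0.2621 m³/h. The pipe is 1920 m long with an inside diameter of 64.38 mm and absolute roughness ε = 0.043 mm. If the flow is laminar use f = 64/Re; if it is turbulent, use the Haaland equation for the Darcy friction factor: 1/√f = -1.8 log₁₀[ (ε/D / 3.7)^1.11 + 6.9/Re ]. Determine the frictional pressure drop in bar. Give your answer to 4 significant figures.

Q = 0.2621 m³/h = 0.2621/3600 = 7.281e-05 m³/s.
Cross-sectional area A = πD²/4 = π(0.06438)²/4 = 0.003255 m²; mean velocity V = Q/A = 7.281e-05/0.003255 = 0.02237 m/s.
Reynolds number Re = ρVD/μ = 805 · 0.02237 · 0.06438 / 0.00221 = 524.5.
Re < 2300 → laminar flow, so f = 64/Re = 64/524.5 = 0.122 (the turbulent correlation is not needed).
Darcy-Weisbach: ΔP = f(L/D)(ρV²/2) = 0.122·(1920/0.06438)·(805·0.02237²/2) = 0.122·2.982e+04·0.2013 = 732.7 Pa.
ΔP = 732.7 Pa = 0.007327 bar.

ΔP ≈ 0.007327 bar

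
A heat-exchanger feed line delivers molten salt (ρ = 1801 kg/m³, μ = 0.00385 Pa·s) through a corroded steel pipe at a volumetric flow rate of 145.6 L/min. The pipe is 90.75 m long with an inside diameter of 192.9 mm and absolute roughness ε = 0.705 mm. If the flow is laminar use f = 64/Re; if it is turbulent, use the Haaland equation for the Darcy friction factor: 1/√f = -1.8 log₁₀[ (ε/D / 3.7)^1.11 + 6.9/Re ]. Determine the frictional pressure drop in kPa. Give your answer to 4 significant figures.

Q = 145.6 L/min = 145.6/60000 = 0.002427 m³/s.
Cross-sectional area A = πD²/4 = π(0.1929)²/4 = 0.02922 m²; mean velocity V = Q/A = 0.002427/0.02922 = 0.08303 m/s.
Reynolds number Re = ρVD/μ = 1801 · 0.08303 · 0.1929 / 0.00385 = 7493.
Re > 4000 → turbulent. Relative roughness ε/D = 0.000705/0.1929 = 0.00365. Haaland: 1/√f = -1.8 log₁₀[(0.00365/3.7)^1.11 + 6.9/7493] = -1.8 log₁₀[0.000461 + 0.000921] = 5.147, so f = 0.03775.
Darcy-Weisbach: ΔP = f(L/D)(ρV²/2) = 0.03775·(90.75/0.1929)·(1801·0.08303²/2) = 0.03775·470.5·6.209 = 110.3 Pa.
ΔP = 110.3 Pa = 0.1103 kPa.

ΔP ≈ 0.1103 kPa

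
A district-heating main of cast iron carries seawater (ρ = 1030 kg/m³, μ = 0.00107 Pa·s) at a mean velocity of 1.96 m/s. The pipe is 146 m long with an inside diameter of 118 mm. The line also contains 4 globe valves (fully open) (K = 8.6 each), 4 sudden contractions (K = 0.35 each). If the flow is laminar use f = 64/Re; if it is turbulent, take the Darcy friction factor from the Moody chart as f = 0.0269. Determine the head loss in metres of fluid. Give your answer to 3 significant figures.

h_f ≈ 13.5 m

Reynolds number Re = ρVD/μ = 1030 · 1.96 · 0.118 / 0.00107 = 2.226e+05.
Re > 4000 → turbulent; use the Moody-chart value f = 0.0269.
Total minor-loss coefficient ΣK = 4·8.6 + 4·0.35 = 35.8.
ΔP = [f·L/D + ΣK]·(ρV²/2) = [0.0269·146/0.118 + 35.8]·(1030·1.96²/2) = [33.28 + 35.8]·1978 = 1.367e+05 Pa.
Head loss h_f = ΔP/(ρg) = 1.367e+05/(1030·9.81) = 13.5 m.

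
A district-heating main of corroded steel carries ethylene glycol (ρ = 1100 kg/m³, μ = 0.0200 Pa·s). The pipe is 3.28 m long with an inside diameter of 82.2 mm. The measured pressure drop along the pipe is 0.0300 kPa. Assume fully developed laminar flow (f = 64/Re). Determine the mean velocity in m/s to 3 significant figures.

For laminar flow, f = 64/Re with Re = ρVD/μ, so Darcy-Weisbach reduces to ΔP = 32μLV/D². Solving for V: V = ΔP·D²/(32μL) = 30·(0.0822)²/(32·0.02·3.28) = 0.09656 m/s.
Check: Re = ρVD/μ = 1100·0.09656·0.0822/0.02 = 436.6 < 2300, so the laminar assumption holds.

V ≈ 0.0966 m/s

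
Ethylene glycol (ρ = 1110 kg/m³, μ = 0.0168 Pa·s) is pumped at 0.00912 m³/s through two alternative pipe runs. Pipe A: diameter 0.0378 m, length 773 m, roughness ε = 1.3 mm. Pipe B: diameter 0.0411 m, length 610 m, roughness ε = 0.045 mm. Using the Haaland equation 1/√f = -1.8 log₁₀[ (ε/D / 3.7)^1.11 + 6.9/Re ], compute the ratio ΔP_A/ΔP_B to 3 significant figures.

ΔP_A/ΔP_B ≈ 4.24

Pipe A: V = Q/A = 0.00912/0.001122 = 8.127 m/s; Re = 2.03e+04; ε/D = 0.0344; Haaland → f = 0.0621; ΔP_A = f(L/D)(ρV²/2) = 4.655e+07 Pa.
Pipe B: V = Q/A = 0.00912/0.001327 = 6.874 m/s; Re = 1.867e+04; ε/D = 0.00109; Haaland → f = 0.02818; ΔP_B = f(L/D)(ρV²/2) = 1.097e+07 Pa.
ΔP_A/ΔP_B = 4.655e+07/1.097e+07 = 4.24.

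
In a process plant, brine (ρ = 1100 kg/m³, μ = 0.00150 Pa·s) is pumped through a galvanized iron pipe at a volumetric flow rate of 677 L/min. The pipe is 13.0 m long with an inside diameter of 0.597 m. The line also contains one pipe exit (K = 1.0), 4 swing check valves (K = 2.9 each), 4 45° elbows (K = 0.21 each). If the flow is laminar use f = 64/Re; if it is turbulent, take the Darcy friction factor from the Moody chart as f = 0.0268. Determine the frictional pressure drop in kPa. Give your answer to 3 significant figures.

Q = 677 L/min = 677/60000 = 0.01128 m³/s.
Cross-sectional area A = πD²/4 = π(0.597)²/4 = 0.2799 m²; mean velocity V = Q/A = 0.01128/0.2799 = 0.04031 m/s.
Reynolds number Re = ρVD/μ = 1100 · 0.04031 · 0.597 / 0.0015 = 1.765e+04.
Re > 4000 → turbulent; use the Moody-chart value f = 0.0268.
Total minor-loss coefficient ΣK = 1·1 + 4·2.9 + 4·0.21 = 13.4.
ΔP = [f·L/D + ΣK]·(ρV²/2) = [0.0268·13/0.597 + 13.4]·(1100·0.04031²/2) = [0.5836 + 13.4]·0.8936 = 12.53 Pa.
ΔP = 12.53 Pa = 0.0125 kPa.

ΔP ≈ 0.0125 kPa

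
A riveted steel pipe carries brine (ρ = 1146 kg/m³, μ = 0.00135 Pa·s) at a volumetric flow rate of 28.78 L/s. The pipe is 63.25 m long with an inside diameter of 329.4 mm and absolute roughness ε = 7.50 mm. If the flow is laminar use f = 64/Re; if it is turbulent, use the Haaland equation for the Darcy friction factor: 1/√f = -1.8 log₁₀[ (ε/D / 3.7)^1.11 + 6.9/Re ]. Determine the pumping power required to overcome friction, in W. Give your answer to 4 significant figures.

Q = 28.78 L/s = 28.78/1000 = 0.02878 m³/s.
Cross-sectional area A = πD²/4 = π(0.3294)²/4 = 0.08522 m²; mean velocity V = Q/A = 0.02878/0.08522 = 0.3377 m/s.
Reynolds number Re = ρVD/μ = 1146 · 0.3377 · 0.3294 / 0.00135 = 9.443e+04.
Re > 4000 → turbulent. Relative roughness ε/D = 0.0075/0.3294 = 0.0228. Haaland: 1/√f = -1.8 log₁₀[(0.0228/3.7)^1.11 + 6.9/9.443e+04] = -1.8 log₁₀[0.00352 + 7.31e-05] = 4.401, so f = 0.05162.
Darcy-Weisbach: ΔP = f(L/D)(ρV²/2) = 0.05162·(63.25/0.3294)·(1146·0.3377²/2) = 0.05162·192·65.35 = 647.8 Pa.
Pumping power P = QΔP = 0.02878·647.8 = 18.644 W = 18.64 W.

P ≈ 18.64 W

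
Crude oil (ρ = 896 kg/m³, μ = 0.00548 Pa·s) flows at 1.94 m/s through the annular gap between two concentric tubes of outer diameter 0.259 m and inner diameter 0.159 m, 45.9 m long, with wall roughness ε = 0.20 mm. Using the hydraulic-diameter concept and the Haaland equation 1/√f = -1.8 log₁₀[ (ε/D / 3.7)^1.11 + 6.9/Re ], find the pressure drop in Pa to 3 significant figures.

ΔP ≈ 21400 Pa

Hydraulic diameter D_h = 4A/P = D_o - D_i = 0.259 - 0.159 = 0.1 m.
Re = ρVD_h/μ = 896·1.94·0.1/0.00548 = 3.172e+04.
ε/D_h = 0.0002/0.1 = 0.002; Haaland gives 1/√f = -1.8 log₁₀[0.000236+0.000218] = 6.018, so f = 0.02762.
ΔP = f(L/D_h)(ρV²/2) = 0.02762·45.9/0.1·1686 = 2.137e+04 Pa.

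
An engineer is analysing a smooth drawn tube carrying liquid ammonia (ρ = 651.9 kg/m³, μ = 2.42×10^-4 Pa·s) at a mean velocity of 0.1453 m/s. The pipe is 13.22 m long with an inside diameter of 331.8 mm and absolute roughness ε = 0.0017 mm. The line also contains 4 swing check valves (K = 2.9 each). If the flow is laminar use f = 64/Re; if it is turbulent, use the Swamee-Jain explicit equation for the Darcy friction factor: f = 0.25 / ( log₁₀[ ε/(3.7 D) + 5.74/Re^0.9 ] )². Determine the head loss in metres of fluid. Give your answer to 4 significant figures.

Reynolds number Re = ρVD/μ = 651.9 · 0.1453 · 0.3318 / 0.000242 = 1.299e+05.
Re > 4000 → turbulent. Relative roughness ε/D = 1.7e-06/0.3318 = 5.12e-06. Swamee-Jain: f = 0.25/(log₁₀[5.12e-06/3.7 + 5.74/1.299e+05^0.9])² = 0.25/(log₁₀[1.38e-06 + 0.000143])² = 0.25/(-3.839)² = 0.01696.
Total minor-loss coefficient ΣK = 4·2.9 = 11.6.
ΔP = [f·L/D + ΣK]·(ρV²/2) = [0.01696·13.22/0.3318 + 11.6]·(651.9·0.1453²/2) = [0.6758 + 11.6]·6.881 = 84.48 Pa.
Head loss h_f = ΔP/(ρg) = 84.48/(651.9·9.81) = 0.01321 m.

h_f ≈ 0.01321 m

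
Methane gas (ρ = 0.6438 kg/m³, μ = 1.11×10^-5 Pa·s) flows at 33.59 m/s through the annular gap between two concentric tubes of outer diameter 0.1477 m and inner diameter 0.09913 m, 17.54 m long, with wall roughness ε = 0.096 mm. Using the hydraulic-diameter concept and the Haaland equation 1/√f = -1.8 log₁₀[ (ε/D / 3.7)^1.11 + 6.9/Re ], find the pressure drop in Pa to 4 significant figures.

ΔP ≈ 3278 Pa

Hydraulic diameter D_h = 4A/P = D_o - D_i = 0.1477 - 0.09913 = 0.04857 m.
Re = ρVD_h/μ = 0.6438·33.59·0.04857/1.11e-05 = 9.463e+04.
ε/D_h = 9.6e-05/0.04857 = 0.00198; Haaland gives 1/√f = -1.8 log₁₀[0.000233+7.29e-05] = 6.325, so f = 0.02499.
ΔP = f(L/D_h)(ρV²/2) = 0.02499·17.54/0.04857·363.2 = 3278 Pa.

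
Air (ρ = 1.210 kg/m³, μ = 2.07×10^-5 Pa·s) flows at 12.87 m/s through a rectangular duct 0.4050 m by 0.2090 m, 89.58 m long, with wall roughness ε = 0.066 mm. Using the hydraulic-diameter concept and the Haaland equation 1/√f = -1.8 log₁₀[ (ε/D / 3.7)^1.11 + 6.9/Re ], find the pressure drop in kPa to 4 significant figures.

Hydraulic diameter D_h = 4A/P = 4·(0.405·0.209)/(2·(0.405+0.209)) = 0.3386/1.228 = 0.2757 m.
Re = ρVD_h/μ = 1.21·12.87·0.2757/2.07e-05 = 2.074e+05.
ε/D_h = 6.6e-05/0.2757 = 0.000239; Haaland gives 1/√f = -1.8 log₁₀[2.24e-05+3.33e-05] = 7.658, so f = 0.01705.
ΔP = f(L/D_h)(ρV²/2) = 0.01705·89.58/0.2757·100.2 = 555.2 Pa.
ΔP = 0.5552 kPa.

ΔP ≈ 0.5552 kPa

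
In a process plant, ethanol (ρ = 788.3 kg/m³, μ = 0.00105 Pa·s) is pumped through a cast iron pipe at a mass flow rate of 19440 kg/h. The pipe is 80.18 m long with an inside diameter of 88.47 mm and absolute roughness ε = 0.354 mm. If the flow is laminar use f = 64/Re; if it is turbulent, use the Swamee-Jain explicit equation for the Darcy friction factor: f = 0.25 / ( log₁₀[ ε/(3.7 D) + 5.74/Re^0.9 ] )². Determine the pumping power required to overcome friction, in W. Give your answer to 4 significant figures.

P ≈ 91.61 W

ṁ = 19440 kg/h = 19440/3600 = 5.4 kg/s.
A = πD²/4 = π(0.08847)²/4 = 0.006147 m²; mean velocity V = ṁ/(ρA) = 5.4/(788.3 · 0.006147) = 1.114 m/s.
Reynolds number Re = ρVD/μ = 788.3 · 1.114 · 0.08847 / 0.00105 = 7.401e+04.
Re > 4000 → turbulent. Relative roughness ε/D = 0.000354/0.08847 = 0.004. Swamee-Jain: f = 0.25/(log₁₀[0.004/3.7 + 5.74/7.401e+04^0.9])² = 0.25/(log₁₀[0.00108 + 0.000238])² = 0.25/(-2.88)² = 0.03015.
Darcy-Weisbach: ΔP = f(L/D)(ρV²/2) = 0.03015·(80.18/0.08847)·(788.3·1.114²/2) = 0.03015·906.3·489.4 = 1.337e+04 Pa.
Q = ṁ/ρ = 5.4/788.3 = 0.00685 m³/s.
Pumping power P = QΔP = 0.00685·1.337e+04 = 91.610 W = 91.61 W.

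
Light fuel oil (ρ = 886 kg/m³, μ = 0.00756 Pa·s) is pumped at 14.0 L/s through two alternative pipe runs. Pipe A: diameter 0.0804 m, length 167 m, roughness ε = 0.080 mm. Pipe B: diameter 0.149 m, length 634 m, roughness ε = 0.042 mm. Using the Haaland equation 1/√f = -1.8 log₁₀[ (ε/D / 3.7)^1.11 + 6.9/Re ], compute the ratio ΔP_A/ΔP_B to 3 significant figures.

ΔP_A/ΔP_B ≈ 5.29

Pipe A: V = Q/A = 0.014/0.005077 = 2.758 m/s; Re = 2.598e+04; ε/D = 0.000995; Haaland → f = 0.02629; ΔP_A = f(L/D)(ρV²/2) = 1.839e+05 Pa.
Pipe B: V = Q/A = 0.014/0.01744 = 0.8029 m/s; Re = 1.402e+04; ε/D = 0.000282; Haaland → f = 0.0286; ΔP_B = f(L/D)(ρV²/2) = 3.476e+04 Pa.
ΔP_A/ΔP_B = 1.839e+05/3.476e+04 = 5.29.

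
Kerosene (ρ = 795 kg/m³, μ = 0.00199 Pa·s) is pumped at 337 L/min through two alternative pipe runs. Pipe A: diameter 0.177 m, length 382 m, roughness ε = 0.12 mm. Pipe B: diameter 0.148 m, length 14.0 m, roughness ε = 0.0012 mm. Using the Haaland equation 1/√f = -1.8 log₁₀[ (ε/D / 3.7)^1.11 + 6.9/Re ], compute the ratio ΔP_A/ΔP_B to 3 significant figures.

Pipe A: V = Q/A = 0.005617/0.02461 = 0.2283 m/s; Re = 1.614e+04; ε/D = 0.000678; Haaland → f = 0.0283; ΔP_A = f(L/D)(ρV²/2) = 1265 Pa.
Pipe B: V = Q/A = 0.005617/0.0172 = 0.3265 m/s; Re = 1.93e+04; ε/D = 8.11e-06; Haaland → f = 0.02599; ΔP_B = f(L/D)(ρV²/2) = 104.2 Pa.
ΔP_A/ΔP_B = 1265/104.2 = 12.1.

ΔP_A/ΔP_B ≈ 12.1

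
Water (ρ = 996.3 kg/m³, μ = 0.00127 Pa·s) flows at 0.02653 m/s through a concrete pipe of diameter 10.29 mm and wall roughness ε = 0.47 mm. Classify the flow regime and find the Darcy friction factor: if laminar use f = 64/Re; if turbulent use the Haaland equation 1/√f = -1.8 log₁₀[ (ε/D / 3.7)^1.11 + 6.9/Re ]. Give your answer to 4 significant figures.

Re = ρVD/μ = 996.3·0.02653·0.01029/0.00127 = 214.2.
Re < 2300 → laminar, so f = 64/Re = 0.2988 (roughness is irrelevant in laminar flow).

f ≈ 0.2988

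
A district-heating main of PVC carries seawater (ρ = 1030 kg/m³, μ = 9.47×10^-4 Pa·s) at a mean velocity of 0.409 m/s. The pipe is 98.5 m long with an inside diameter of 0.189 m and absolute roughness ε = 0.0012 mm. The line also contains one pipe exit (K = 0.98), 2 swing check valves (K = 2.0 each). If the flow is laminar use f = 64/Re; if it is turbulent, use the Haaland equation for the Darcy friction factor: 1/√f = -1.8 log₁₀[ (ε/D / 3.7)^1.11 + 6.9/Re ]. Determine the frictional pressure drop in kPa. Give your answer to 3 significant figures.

Reynolds number Re = ρVD/μ = 1030 · 0.409 · 0.189 / 0.000947 = 8.408e+04.
Re > 4000 → turbulent. Relative roughness ε/D = 1.2e-06/0.189 = 6.35e-06. Haaland: 1/√f = -1.8 log₁₀[(6.35e-06/3.7)^1.11 + 6.9/8.408e+04] = -1.8 log₁₀[3.98e-07 + 8.21e-05] = 7.351, so f = 0.01851.
Total minor-loss coefficient ΣK = 1·0.98 + 2·2 = 4.98.
ΔP = [f·L/D + ΣK]·(ρV²/2) = [0.01851·98.5/0.189 + 4.98]·(1030·0.409²/2) = [9.645 + 4.98]·86.15 = 1260 Pa.
ΔP = 1260 Pa = 1.26 kPa.

ΔP ≈ 1.26 kPa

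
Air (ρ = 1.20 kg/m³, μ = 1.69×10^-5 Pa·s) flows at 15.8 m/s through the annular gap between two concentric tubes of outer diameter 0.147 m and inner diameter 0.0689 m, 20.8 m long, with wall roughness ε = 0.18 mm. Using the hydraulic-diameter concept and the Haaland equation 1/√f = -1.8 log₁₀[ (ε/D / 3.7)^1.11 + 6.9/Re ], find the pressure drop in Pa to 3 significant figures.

ΔP ≈ 1030 Pa

Hydraulic diameter D_h = 4A/P = D_o - D_i = 0.147 - 0.0689 = 0.0781 m.
Re = ρVD_h/μ = 1.2·15.8·0.0781/1.69e-05 = 8.762e+04.
ε/D_h = 0.00018/0.0781 = 0.0023; Haaland gives 1/√f = -1.8 log₁₀[0.000277+7.87e-05] = 6.209, so f = 0.02594.
ΔP = f(L/D_h)(ρV²/2) = 0.02594·20.8/0.0781·149.8 = 1035 Pa.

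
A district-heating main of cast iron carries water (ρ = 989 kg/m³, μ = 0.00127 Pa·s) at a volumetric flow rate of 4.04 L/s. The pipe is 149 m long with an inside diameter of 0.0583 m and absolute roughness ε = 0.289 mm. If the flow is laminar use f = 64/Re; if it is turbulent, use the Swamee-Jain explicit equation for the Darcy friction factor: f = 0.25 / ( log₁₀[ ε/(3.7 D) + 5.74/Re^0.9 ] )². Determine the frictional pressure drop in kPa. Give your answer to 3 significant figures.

ΔP ≈ 92.5 kPa

Q = 4.04 L/s = 4.04/1000 = 0.00404 m³/s.
Cross-sectional area A = πD²/4 = π(0.0583)²/4 = 0.002669 m²; mean velocity V = Q/A = 0.00404/0.002669 = 1.513 m/s.
Reynolds number Re = ρVD/μ = 989 · 1.513 · 0.0583 / 0.00127 = 6.871e+04.
Re > 4000 → turbulent. Relative roughness ε/D = 0.000289/0.0583 = 0.00496. Swamee-Jain: f = 0.25/(log₁₀[0.00496/3.7 + 5.74/6.871e+04^0.9])² = 0.25/(log₁₀[0.00134 + 0.000254])² = 0.25/(-2.797)² = 0.03195.
Darcy-Weisbach: ΔP = f(L/D)(ρV²/2) = 0.03195·(149/0.0583)·(989·1.513²/2) = 0.03195·2556·1133 = 9.247e+04 Pa.
ΔP = 9.247e+04 Pa = 92.5 kPa.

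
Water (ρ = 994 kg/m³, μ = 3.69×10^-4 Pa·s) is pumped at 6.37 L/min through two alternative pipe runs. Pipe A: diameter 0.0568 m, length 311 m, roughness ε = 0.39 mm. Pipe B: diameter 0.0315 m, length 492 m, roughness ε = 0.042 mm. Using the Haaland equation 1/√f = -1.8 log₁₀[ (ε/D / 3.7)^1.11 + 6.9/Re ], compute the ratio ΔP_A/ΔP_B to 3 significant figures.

ΔP_A/ΔP_B ≈ 0.0445

Pipe A: V = Q/A = 0.0001062/0.002534 = 0.0419 m/s; Re = 6411; ε/D = 0.00687; Haaland → f = 0.04241; ΔP_A = f(L/D)(ρV²/2) = 202.6 Pa.
Pipe B: V = Q/A = 0.0001062/0.0007793 = 0.1362 m/s; Re = 1.156e+04; ε/D = 0.00133; Haaland → f = 0.03158; ΔP_B = f(L/D)(ρV²/2) = 4549 Pa.
ΔP_A/ΔP_B = 202.6/4549 = 0.0445.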